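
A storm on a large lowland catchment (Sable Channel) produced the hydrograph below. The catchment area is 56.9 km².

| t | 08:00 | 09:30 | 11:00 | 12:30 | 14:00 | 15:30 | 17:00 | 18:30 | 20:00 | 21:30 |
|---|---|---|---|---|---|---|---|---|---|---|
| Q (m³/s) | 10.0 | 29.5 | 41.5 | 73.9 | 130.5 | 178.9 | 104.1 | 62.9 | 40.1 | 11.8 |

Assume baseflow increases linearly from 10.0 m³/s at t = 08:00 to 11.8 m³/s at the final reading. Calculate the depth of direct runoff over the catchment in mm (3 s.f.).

Direct runoff: 0.00, 19.30, 31.10, 63.30, 119.70, 167.90, 92.90, 51.50, 28.50, 0.00 m³/s; ΣQ_DR = 574.2 m³/s.
V = ΣQ_DR · Δt = 574.2 × 5400 s = 3.101 × 10^6 m³.
Over A = 56.9 km², depth = V / A = 54.5 mm.

d ≈ 54.5 mm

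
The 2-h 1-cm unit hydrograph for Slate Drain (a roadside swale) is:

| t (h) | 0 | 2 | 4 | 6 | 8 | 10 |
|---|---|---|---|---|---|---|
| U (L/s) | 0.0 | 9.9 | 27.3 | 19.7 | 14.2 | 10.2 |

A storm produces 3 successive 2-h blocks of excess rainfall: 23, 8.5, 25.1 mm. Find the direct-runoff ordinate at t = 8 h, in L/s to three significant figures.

By discrete convolution, Q_j = Σ (P_i / 10 mm) · U_{j−i}.
At t = 8 h (j=4): Q = (23/10)·14.2 + (8.5/10)·19.7 + (25.1/10)·27.3 = 118 L/s.

Q ≈ 118 L/s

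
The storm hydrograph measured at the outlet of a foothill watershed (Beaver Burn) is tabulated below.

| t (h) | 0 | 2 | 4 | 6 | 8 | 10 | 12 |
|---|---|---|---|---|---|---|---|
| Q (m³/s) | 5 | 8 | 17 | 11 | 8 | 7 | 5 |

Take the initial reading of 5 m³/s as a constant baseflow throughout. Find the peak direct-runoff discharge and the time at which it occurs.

Subtracting baseflow gives direct-runoff ordinates: 0.0, 3.0, 12.0, 6.0, 3.0, 2.0, 0.0 m³/s.
The maximum is 12.0 m³/s, occurring at the reading for t = 4 h.

Q_p = 12.0 m³/s at t = 4 h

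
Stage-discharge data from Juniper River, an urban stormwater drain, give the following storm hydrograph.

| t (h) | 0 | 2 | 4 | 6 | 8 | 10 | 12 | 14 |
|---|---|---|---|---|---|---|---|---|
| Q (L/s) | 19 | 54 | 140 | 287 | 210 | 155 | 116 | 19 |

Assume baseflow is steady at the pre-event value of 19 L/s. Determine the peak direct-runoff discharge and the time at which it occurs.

Q_p = 268.0 L/s at t = 6 h

Subtracting baseflow gives direct-runoff ordinates: 0.0, 35.0, 121.0, 268.0, 191.0, 136.0, 97.0, 0.0 L/s.
The maximum is 268.0 L/s, occurring at the reading for t = 6 h.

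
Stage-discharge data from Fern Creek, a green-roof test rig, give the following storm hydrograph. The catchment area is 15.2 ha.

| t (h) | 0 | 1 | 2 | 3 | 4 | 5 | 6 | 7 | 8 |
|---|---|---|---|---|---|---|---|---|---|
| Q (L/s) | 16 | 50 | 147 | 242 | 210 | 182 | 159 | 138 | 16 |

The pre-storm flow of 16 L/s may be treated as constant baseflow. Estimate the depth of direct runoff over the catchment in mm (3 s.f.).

d ≈ 24.1 mm

Direct runoff: 0.0, 34.0, 131.0, 226.0, 194.0, 166.0, 143.0, 122.0, 0.0 L/s; ΣQ_DR = 1016 L/s.
V = ΣQ_DR · Δt = 1016 × 3600 s = 3.658 × 10^6 L.
Over A = 15.2 ha, depth = V / A = 24.1 mm.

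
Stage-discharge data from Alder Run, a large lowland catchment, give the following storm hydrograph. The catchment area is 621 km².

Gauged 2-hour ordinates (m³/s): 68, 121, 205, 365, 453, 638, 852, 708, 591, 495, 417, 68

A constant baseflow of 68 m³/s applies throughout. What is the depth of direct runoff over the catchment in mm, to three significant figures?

d ≈ 48.3 mm

Direct runoff: 0.0, 53.0, 137.0, 297.0, 385.0, 570.0, 784.0, 640.0, 523.0, 427.0, 349.0, 0.0 m³/s; ΣQ_DR = 4165 m³/s.
V = ΣQ_DR · Δt = 4165 × 7200 s = 2.999 × 10^7 m³.
Over A = 621 km², depth = V / A = 48.3 mm.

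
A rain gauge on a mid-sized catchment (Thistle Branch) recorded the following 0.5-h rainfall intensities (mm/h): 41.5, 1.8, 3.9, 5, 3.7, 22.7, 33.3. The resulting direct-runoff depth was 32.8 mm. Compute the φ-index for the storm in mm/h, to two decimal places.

Only the 3 blocks with intensity above φ contribute runoff: 41.5, 22.7, 33.3 mm/h.
Σ(I−φ)·Δt = d  ⇒  (41.5+22.7+33.3 − 3φ)·0.5 = 32.8
φ = (97.50 − 32.8/0.5) / 3 = 10.63 mm/h.

φ ≈ 10.63 mm/h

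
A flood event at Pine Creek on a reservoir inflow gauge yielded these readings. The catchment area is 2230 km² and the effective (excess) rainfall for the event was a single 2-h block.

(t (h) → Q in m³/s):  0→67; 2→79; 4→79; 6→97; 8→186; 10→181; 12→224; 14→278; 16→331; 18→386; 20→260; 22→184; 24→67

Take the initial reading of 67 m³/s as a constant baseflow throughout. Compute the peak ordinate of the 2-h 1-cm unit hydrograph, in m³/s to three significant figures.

U_p ≈ 638 m³/s

Direct runoff: 0.0, 12.0, 12.0, 30.0, 119.0, 114.0, 157.0, 211.0, 264.0, 319.0, 193.0, 117.0, 0.0 m³/s; ΣQ_DR = 1548 m³/s, peak = 319.0 m³/s.
Runoff depth d = ΣQ_DR·Δt / A = 1548 × 7200 / (2230 km²) = 4.998 mm.
The 1-cm UH is the DRH scaled by (10 mm)/d, so U_p = 319.0 × 10/4.998 = 638 m³/s.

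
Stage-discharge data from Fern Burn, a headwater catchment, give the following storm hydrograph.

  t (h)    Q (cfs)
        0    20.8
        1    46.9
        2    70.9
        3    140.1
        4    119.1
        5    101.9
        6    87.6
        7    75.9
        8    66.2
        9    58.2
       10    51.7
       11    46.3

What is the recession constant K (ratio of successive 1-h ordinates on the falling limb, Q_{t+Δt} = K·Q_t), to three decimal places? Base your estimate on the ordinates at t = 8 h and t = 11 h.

K ≈ 0.888

Using the recession-limb readings at t = 8 h and t = 11 h: Q falls from 66.2 to 46.3 cfs over 3 intervals.
K = (Q₂/Q₁)^(1/3) = (46.3/66.2)^(1/3) = 0.888.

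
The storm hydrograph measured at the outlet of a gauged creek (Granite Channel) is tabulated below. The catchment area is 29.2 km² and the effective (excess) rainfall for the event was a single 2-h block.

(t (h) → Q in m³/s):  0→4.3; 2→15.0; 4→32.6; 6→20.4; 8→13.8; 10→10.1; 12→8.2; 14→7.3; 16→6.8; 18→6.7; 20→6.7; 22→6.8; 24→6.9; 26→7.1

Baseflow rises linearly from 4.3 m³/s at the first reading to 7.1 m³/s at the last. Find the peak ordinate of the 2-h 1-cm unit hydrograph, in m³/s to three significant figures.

U_p ≈ 15.5 m³/s

Direct runoff: 0.00, 10.48, 27.87, 15.45, 8.64, 4.72, 2.61, 1.49, 0.78, 0.46, 0.25, 0.13, 0.02, 0.00 m³/s; ΣQ_DR = 72.90 m³/s, peak = 27.87 m³/s.
Runoff depth d = ΣQ_DR·Δt / A = 72.90 × 7200 / (29.2 km²) = 17.98 mm.
The 1-cm UH is the DRH scaled by (10 mm)/d, so U_p = 27.87 × 10/17.98 = 15.5 m³/s.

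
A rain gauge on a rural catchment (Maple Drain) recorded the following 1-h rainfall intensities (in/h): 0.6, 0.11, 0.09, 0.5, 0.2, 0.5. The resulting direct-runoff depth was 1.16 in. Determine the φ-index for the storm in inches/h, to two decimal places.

Only the 4 blocks with intensity above φ contribute runoff: 0.6, 0.5, 0.2, 0.5 in/h.
Σ(I−φ)·Δt = d  ⇒  (0.6+0.5+0.2+0.5 − 4φ)·1 = 1.16
φ = (1.800 − 1.16/1) / 4 = 0.16 in/h.

φ ≈ 0.16 in/h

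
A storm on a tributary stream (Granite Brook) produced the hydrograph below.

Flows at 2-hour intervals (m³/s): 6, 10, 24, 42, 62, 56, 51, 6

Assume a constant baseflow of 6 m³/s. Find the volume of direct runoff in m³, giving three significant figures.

V ≈ 1.50 × 10^6 m³

Direct-runoff ordinates (Q − Q_b): 0.0, 4.0, 18.0, 36.0, 56.0, 50.0, 45.0, 0.0 m³/s.
ΣQ_DR = 209.0 m³/s.
With Δt = 2 h = 7200 s, V = ΣQ_DR · Δt = 209.0 × 7200 = 1.50 × 10^6 m³.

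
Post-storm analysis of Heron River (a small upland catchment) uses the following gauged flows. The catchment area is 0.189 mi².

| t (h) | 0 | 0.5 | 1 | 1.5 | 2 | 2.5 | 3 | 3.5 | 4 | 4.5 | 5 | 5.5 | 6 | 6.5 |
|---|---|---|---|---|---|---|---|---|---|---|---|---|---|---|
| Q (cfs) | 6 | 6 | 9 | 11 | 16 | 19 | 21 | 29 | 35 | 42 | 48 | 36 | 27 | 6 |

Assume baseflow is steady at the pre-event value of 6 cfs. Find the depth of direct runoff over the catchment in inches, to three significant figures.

Direct runoff: 0.0, 0.0, 3.0, 5.0, 10.0, 13.0, 15.0, 23.0, 29.0, 36.0, 42.0, 30.0, 21.0, 0.0 cfs; ΣQ_DR = 227.0 cfs.
V = ΣQ_DR · Δt = 227.0 × 1800 s = 4.086 × 10^5 ft³.
Over A = 0.189 mi², depth = V / A = 0.931 in.

d ≈ 0.931 in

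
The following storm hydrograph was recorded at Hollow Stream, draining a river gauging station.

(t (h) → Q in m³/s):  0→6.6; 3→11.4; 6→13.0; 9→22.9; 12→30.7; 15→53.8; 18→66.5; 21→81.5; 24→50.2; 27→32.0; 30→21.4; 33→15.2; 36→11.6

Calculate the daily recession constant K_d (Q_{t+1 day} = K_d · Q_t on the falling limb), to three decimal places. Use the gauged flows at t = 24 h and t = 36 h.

K_d ≈ 0.053

Between t = 24 h and t = 36 h the flow falls from 50.2 to 11.6 m³/s over 4×3 h = 12 h.
Per-interval ratio K = (11.6/50.2)^(1/4) = 0.6933; K_d = K^(24/3) = 0.053.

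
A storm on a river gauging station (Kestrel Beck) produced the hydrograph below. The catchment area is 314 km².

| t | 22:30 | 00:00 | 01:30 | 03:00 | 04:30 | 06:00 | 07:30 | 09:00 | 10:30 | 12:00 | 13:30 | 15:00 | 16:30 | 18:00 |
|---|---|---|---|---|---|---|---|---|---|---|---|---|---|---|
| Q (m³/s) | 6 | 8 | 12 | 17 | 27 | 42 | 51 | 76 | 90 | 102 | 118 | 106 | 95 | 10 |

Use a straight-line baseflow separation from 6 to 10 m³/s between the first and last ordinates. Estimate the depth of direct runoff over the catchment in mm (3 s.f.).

d ≈ 11.1 mm

Direct runoff: 0.00, 1.69, 5.38, 10.08, 19.77, 34.46, 43.15, 67.85, 81.54, 93.23, 108.92, 96.62, 85.31, 0.00 m³/s; ΣQ_DR = 648.0 m³/s.
V = ΣQ_DR · Δt = 648.0 × 5400 s = 3.499 × 10^6 m³.
Over A = 314 km², depth = V / A = 11.1 mm.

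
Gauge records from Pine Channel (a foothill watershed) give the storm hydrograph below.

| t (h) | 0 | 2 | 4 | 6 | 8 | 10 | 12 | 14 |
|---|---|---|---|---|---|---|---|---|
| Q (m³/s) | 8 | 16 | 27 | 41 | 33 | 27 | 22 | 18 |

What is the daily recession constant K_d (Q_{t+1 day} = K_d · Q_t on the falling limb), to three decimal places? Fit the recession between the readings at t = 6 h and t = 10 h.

K_d ≈ 0.082

Between t = 6 h and t = 10 h the flow falls from 41 to 27 m³/s over 2×2 h = 4 h.
Per-interval ratio K = (27/41)^(1/2) = 0.8115; K_d = K^(24/2) = 0.082.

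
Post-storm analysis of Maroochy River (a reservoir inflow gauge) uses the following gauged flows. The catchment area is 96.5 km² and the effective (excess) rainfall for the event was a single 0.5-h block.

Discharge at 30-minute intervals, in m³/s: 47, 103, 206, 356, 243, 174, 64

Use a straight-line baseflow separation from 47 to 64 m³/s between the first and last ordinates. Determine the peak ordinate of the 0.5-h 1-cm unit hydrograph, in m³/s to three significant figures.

Direct runoff: 0.00, 53.17, 153.33, 300.50, 184.67, 112.83, 0.00 m³/s; ΣQ_DR = 804.5 m³/s, peak = 300.50 m³/s.
Runoff depth d = ΣQ_DR·Δt / A = 804.5 × 1800 / (96.5 km²) = 15.01 mm.
The 1-cm UH is the DRH scaled by (10 mm)/d, so U_p = 300.50 × 10/15.01 = 200 m³/s.

U_p ≈ 200 m³/s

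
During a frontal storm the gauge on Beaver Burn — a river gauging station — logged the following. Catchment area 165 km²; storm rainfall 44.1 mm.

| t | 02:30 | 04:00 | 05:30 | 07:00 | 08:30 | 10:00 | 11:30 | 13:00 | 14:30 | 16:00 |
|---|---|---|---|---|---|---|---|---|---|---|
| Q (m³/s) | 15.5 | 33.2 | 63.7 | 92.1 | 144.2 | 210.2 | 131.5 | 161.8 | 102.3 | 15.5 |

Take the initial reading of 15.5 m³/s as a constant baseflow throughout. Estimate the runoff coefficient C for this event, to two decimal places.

ΣQ_DR = 815.0 m³/s; V = ΣQ_DR·Δt = 4.401 × 10^6 m³.
Runoff depth d = V / A = 26.67 mm.
C = d / P = 26.67 / 44.1 = 0.60.

C ≈ 0.60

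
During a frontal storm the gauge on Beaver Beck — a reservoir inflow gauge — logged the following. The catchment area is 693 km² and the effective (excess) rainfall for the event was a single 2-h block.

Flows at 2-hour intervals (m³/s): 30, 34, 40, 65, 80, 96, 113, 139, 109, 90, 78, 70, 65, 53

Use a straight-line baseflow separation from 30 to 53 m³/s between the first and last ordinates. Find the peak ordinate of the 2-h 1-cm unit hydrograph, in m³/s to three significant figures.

U_p ≈ 193 m³/s

Direct runoff: 0.00, 2.23, 6.46, 29.69, 42.92, 57.15, 72.38, 96.62, 64.85, 44.08, 30.31, 20.54, 13.77, 0.00 m³/s; ΣQ_DR = 481.0 m³/s, peak = 96.62 m³/s.
Runoff depth d = ΣQ_DR·Δt / A = 481.0 × 7200 / (693 km²) = 4.997 mm.
The 1-cm UH is the DRH scaled by (10 mm)/d, so U_p = 96.62 × 10/4.997 = 193 m³/s.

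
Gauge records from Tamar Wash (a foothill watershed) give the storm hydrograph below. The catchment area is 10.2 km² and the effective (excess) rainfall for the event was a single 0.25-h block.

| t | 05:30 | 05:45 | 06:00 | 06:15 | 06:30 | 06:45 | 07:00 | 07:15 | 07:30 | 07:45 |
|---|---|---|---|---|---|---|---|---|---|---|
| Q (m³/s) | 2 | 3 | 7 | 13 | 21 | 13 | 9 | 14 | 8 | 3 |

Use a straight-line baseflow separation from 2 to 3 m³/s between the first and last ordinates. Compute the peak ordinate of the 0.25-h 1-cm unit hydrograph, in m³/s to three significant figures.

Direct runoff: 0.00, 0.89, 4.78, 10.67, 18.56, 10.44, 6.33, 11.22, 5.11, 0.00 m³/s; ΣQ_DR = 68.00 m³/s, peak = 18.56 m³/s.
Runoff depth d = ΣQ_DR·Δt / A = 68.00 × 900 / (10.2 km²) = 6.000 mm.
The 1-cm UH is the DRH scaled by (10 mm)/d, so U_p = 18.56 × 10/6.000 = 30.9 m³/s.

U_p ≈ 30.9 m³/s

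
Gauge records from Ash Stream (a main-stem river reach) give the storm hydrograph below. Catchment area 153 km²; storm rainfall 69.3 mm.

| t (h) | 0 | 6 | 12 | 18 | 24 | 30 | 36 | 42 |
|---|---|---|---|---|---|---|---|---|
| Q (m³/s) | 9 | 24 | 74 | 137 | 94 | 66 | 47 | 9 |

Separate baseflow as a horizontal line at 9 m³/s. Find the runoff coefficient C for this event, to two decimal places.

ΣQ_DR = 388.0 m³/s; V = ΣQ_DR·Δt = 8.381 × 10^6 m³.
Runoff depth d = V / A = 54.78 mm.
C = d / P = 54.78 / 69.3 = 0.79.

C ≈ 0.79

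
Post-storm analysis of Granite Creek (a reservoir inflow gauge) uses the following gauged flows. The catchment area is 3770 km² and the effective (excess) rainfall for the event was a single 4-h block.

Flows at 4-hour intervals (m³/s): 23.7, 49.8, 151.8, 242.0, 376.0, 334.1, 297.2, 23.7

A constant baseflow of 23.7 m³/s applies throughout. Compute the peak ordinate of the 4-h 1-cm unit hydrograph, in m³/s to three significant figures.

U_p ≈ 705 m³/s

Direct runoff: 0.0, 26.1, 128.1, 218.3, 352.3, 310.4, 273.5, 0.0 m³/s; ΣQ_DR = 1309 m³/s, peak = 352.3 m³/s.
Runoff depth d = ΣQ_DR·Δt / A = 1309 × 14400 / (3770 km²) = 4.999 mm.
The 1-cm UH is the DRH scaled by (10 mm)/d, so U_p = 352.3 × 10/4.999 = 705 m³/s.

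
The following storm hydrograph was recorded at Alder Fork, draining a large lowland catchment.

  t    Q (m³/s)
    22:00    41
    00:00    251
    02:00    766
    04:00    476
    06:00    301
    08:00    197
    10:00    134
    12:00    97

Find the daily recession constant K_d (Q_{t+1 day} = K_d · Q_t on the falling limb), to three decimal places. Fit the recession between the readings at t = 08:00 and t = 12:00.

K_d ≈ 0.014

Between t = 08:00 and t = 12:00 the flow falls from 197 to 97 m³/s over 2×2 h = 4 h.
Per-interval ratio K = (97/197)^(1/2) = 0.7017; K_d = K^(24/2) = 0.014.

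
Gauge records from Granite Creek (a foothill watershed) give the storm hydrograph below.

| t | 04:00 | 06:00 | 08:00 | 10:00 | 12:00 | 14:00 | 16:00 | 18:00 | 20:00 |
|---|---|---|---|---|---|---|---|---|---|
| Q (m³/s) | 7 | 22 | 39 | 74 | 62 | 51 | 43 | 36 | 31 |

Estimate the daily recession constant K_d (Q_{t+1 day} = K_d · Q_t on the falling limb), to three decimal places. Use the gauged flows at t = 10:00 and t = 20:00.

Between t = 10:00 and t = 20:00 the flow falls from 74 to 31 m³/s over 5×2 h = 10 h.
Per-interval ratio K = (31/74)^(1/5) = 0.8403; K_d = K^(24/2) = 0.124.

K_d ≈ 0.124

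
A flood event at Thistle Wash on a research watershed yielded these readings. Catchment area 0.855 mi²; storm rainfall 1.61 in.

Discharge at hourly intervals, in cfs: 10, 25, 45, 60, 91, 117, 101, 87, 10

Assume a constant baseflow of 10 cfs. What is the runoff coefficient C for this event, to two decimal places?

ΣQ_DR = 456.0 cfs; V = ΣQ_DR·Δt = 1.642 × 10^6 ft³.
Runoff depth d = V / A = 0.8264 in.
C = d / P = 0.8264 / 1.61 = 0.51.

C ≈ 0.51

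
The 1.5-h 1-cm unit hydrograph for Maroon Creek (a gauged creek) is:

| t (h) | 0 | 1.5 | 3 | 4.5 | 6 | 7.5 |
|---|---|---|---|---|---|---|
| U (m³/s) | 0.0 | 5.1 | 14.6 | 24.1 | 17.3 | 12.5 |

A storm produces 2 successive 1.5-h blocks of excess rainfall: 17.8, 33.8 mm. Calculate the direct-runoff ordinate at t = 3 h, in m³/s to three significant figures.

By discrete convolution, Q_j = Σ (P_i / 10 mm) · U_{j−i}.
At t = 3 h (j=2): Q = (17.8/10)·14.6 + (33.8/10)·5.1 = 43.2 m³/s.

Q ≈ 43.2 m³/s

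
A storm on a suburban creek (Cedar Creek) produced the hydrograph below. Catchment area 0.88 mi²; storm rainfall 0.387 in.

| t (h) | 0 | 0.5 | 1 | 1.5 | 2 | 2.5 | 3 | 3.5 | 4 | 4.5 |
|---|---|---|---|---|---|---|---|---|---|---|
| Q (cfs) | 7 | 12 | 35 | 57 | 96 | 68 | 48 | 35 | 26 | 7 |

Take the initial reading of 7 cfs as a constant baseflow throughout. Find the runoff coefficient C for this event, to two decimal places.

C ≈ 0.73

ΣQ_DR = 321.0 cfs; V = ΣQ_DR·Δt = 5.778 × 10^5 ft³.
Runoff depth d = V / A = 0.2826 in.
C = d / P = 0.2826 / 0.387 = 0.73.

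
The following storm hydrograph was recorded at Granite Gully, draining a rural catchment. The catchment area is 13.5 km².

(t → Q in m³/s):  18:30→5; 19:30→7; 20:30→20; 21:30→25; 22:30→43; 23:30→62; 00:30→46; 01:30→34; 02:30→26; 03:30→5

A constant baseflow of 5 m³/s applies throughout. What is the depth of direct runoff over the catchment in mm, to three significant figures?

d ≈ 59.5 mm

Direct runoff: 0.0, 2.0, 15.0, 20.0, 38.0, 57.0, 41.0, 29.0, 21.0, 0.0 m³/s; ΣQ_DR = 223.0 m³/s.
V = ΣQ_DR · Δt = 223.0 × 3600 s = 8.028 × 10^5 m³.
Over A = 13.5 km², depth = V / A = 59.5 mm.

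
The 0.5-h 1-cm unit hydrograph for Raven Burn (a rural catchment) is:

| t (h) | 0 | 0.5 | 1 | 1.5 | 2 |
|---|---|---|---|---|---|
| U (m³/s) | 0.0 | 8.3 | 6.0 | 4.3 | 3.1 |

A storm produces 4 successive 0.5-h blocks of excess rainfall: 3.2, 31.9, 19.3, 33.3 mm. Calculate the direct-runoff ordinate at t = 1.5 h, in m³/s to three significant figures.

Q ≈ 36.5 m³/s

By discrete convolution, Q_j = Σ (P_i / 10 mm) · U_{j−i}.
At t = 1.5 h (j=3): Q = (3.2/10)·4.3 + (31.9/10)·6.0 + (19.3/10)·8.3 + (33.3/10)·0.0 = 36.5 m³/s.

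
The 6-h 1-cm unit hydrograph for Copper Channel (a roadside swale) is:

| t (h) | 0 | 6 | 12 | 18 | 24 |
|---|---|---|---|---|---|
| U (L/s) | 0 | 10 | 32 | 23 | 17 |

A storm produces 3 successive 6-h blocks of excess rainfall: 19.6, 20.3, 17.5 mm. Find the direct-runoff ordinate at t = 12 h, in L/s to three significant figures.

By discrete convolution, Q_j = Σ (P_i / 10 mm) · U_{j−i}.
At t = 12 h (j=2): Q = (19.6/10)·32 + (20.3/10)·10 + (17.5/10)·0 = 83.0 L/s.

Q ≈ 83.0 L/s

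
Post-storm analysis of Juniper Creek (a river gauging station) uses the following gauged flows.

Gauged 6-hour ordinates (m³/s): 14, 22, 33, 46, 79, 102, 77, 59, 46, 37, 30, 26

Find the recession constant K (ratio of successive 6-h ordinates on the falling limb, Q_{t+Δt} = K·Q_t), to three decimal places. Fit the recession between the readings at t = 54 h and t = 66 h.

Using the recession-limb readings at t = 54 h and t = 66 h: Q falls from 37 to 26 m³/s over 2 intervals.
K = (Q₂/Q₁)^(1/2) = (26/37)^(1/2) = 0.838.

K ≈ 0.838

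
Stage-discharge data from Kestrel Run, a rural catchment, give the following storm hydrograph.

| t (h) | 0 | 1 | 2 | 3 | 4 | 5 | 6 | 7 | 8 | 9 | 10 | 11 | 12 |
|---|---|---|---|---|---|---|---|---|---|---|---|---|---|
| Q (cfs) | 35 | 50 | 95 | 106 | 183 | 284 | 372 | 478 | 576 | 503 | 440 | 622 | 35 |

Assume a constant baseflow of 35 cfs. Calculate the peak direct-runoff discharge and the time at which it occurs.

Q_p = 587.0 cfs at t = 11 h

Subtracting baseflow gives direct-runoff ordinates: 0.0, 15.0, 60.0, 71.0, 148.0, 249.0, 337.0, 443.0, 541.0, 468.0, 405.0, 587.0, 0.0 cfs.
The maximum is 587.0 cfs, occurring at the reading for t = 11 h.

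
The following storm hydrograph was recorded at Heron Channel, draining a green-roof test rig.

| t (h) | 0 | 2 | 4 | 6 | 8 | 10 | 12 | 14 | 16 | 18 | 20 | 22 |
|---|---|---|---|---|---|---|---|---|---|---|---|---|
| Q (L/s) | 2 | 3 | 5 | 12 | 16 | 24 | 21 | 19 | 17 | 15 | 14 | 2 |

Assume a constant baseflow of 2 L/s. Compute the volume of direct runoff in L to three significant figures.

Direct-runoff ordinates (Q − Q_b): 0.0, 1.0, 3.0, 10.0, 14.0, 22.0, 19.0, 17.0, 15.0, 13.0, 12.0, 0.0 L/s.
ΣQ_DR = 126.0 L/s.
With Δt = 2 h = 7200 s, V = ΣQ_DR · Δt = 126.0 × 7200 = 9.07 × 10^5 L.

V ≈ 9.07 × 10^5 L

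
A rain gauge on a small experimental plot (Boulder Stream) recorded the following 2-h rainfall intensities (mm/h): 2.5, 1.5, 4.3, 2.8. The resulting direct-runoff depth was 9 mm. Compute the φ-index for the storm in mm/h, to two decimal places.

Only the 3 blocks with intensity above φ contribute runoff: 2.5, 4.3, 2.8 mm/h.
Σ(I−φ)·Δt = d  ⇒  (2.5+4.3+2.8 − 3φ)·2 = 9
φ = (9.600 − 9/2) / 3 = 1.70 mm/h.

φ ≈ 1.70 mm/h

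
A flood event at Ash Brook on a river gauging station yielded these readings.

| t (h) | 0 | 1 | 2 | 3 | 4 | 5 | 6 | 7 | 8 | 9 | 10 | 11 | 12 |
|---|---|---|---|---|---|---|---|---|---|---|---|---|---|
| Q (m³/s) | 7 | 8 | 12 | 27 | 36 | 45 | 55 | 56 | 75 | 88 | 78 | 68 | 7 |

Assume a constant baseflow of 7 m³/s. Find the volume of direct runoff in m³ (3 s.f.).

V ≈ 1.70 × 10^6 m³

Direct-runoff ordinates (Q − Q_b): 0.0, 1.0, 5.0, 20.0, 29.0, 38.0, 48.0, 49.0, 68.0, 81.0, 71.0, 61.0, 0.0 m³/s.
ΣQ_DR = 471.0 m³/s.
With Δt = 1 h = 3600 s, V = ΣQ_DR · Δt = 471.0 × 3600 = 1.70 × 10^6 m³.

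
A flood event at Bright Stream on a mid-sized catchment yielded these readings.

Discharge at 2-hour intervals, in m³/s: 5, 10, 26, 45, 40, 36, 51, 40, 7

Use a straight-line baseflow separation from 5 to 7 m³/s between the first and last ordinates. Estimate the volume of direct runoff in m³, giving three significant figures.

Direct-runoff ordinates (Q − Q_b): 0.00, 4.75, 20.50, 39.25, 34.00, 29.75, 44.50, 33.25, 0.00 m³/s.
ΣQ_DR = 206.0 m³/s.
With Δt = 2 h = 7200 s, V = ΣQ_DR · Δt = 206.0 × 7200 = 1.48 × 10^6 m³.

V ≈ 1.48 × 10^6 m³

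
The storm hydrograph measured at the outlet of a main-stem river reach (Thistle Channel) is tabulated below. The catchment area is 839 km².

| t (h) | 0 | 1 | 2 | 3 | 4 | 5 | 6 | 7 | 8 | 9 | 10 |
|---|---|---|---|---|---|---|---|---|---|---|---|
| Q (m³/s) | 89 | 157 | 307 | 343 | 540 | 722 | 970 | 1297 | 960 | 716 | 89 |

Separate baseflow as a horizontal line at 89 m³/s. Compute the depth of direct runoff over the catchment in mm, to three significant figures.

Direct runoff: 0.0, 68.0, 218.0, 254.0, 451.0, 633.0, 881.0, 1208.0, 871.0, 627.0, 0.0 m³/s; ΣQ_DR = 5211 m³/s.
V = ΣQ_DR · Δt = 5211 × 3600 s = 1.876 × 10^7 m³.
Over A = 839 km², depth = V / A = 22.4 mm.

d ≈ 22.4 mm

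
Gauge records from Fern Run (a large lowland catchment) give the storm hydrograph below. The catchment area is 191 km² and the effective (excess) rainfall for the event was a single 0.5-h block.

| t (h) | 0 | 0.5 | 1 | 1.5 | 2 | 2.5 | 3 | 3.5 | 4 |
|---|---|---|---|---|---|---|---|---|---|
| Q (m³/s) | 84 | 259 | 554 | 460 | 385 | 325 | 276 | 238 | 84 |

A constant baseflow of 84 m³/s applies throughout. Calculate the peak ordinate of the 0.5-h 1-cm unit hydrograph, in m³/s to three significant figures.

U_p ≈ 261 m³/s

Direct runoff: 0.0, 175.0, 470.0, 376.0, 301.0, 241.0, 192.0, 154.0, 0.0 m³/s; ΣQ_DR = 1909 m³/s, peak = 470.0 m³/s.
Runoff depth d = ΣQ_DR·Δt / A = 1909 × 1800 / (191 km²) = 17.99 mm.
The 1-cm UH is the DRH scaled by (10 mm)/d, so U_p = 470.0 × 10/17.99 = 261 m³/s.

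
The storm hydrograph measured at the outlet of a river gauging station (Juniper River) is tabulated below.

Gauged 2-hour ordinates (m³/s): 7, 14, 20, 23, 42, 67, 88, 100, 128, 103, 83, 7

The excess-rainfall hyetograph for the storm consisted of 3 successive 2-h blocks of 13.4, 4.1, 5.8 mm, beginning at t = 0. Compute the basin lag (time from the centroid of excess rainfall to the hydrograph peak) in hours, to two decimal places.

t_L ≈ 13.65 h

Centroid of excess rainfall: t_c = Σ P_i·t̄_i / ΣP_i = 2.3476 h (block centres at 1, 3, 5 h).
Hydrograph peak occurs at t = 16 h, so basin lag t_L = 16 − 2.3476 = 13.65 h.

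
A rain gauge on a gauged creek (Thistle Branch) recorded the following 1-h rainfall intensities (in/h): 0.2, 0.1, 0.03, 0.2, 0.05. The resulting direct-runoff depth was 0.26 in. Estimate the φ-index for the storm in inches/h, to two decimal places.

Only the 3 blocks with intensity above φ contribute runoff: 0.2, 0.1, 0.2 in/h.
Σ(I−φ)·Δt = d  ⇒  (0.2+0.1+0.2 − 3φ)·1 = 0.26
φ = (0.5000 − 0.26/1) / 3 = 0.08 in/h.

φ ≈ 0.08 in/h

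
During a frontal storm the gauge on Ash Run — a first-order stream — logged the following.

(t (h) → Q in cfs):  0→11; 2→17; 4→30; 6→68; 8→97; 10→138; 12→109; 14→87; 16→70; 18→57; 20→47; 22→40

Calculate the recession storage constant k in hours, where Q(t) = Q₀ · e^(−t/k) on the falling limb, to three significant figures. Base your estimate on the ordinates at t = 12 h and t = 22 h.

k ≈ 9.98 h

On the falling limb, Q drops from 109 to 40 cfs between t = 12 h and t = 22 h (Δt = 10 h).
k = −Δt / ln(Q₂/Q₁) = −10 / ln(40/109) = 9.98 h.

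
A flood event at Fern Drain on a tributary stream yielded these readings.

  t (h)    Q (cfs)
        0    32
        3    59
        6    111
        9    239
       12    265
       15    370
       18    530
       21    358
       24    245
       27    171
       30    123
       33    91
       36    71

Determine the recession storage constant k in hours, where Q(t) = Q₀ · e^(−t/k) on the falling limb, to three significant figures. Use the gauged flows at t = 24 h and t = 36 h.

On the falling limb, Q drops from 245 to 71 cfs between t = 24 h and t = 36 h (Δt = 12 h).
k = −Δt / ln(Q₂/Q₁) = −12 / ln(71/245) = 9.69 h.

k ≈ 9.69 h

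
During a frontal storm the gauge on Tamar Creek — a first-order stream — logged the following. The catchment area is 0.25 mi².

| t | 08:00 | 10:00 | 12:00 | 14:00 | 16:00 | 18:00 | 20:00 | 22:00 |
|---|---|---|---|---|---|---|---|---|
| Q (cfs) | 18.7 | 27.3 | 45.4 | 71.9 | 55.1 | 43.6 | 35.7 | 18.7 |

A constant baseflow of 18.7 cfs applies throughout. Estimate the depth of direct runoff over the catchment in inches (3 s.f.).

d ≈ 2.07 in

Direct runoff: 0.0, 8.6, 26.7, 53.2, 36.4, 24.9, 17.0, 0.0 cfs; ΣQ_DR = 166.8 cfs.
V = ΣQ_DR · Δt = 166.8 × 7200 s = 1.201 × 10^6 ft³.
Over A = 0.25 mi², depth = V / A = 2.07 in.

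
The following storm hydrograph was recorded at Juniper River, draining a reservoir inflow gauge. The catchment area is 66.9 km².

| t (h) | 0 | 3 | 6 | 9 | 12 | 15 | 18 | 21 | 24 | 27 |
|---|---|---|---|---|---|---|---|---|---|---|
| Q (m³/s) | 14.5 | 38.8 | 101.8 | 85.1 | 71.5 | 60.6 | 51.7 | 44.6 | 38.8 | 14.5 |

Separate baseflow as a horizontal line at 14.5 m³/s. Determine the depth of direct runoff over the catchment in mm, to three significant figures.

d ≈ 60.8 mm

Direct runoff: 0.0, 24.3, 87.3, 70.6, 57.0, 46.1, 37.2, 30.1, 24.3, 0.0 m³/s; ΣQ_DR = 376.9 m³/s.
V = ΣQ_DR · Δt = 376.9 × 10800 s = 4.071 × 10^6 m³.
Over A = 66.9 km², depth = V / A = 60.8 mm.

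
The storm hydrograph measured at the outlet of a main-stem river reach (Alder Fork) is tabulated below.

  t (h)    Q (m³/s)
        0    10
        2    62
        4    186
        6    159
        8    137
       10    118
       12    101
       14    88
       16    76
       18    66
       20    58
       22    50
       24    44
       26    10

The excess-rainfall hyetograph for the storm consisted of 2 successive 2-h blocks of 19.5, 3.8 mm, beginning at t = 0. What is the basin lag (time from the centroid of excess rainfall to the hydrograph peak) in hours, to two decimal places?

Centroid of excess rainfall: t_c = Σ P_i·t̄_i / ΣP_i = 1.3262 h (block centres at 1, 3 h).
Hydrograph peak occurs at t = 4 h, so basin lag t_L = 4 − 1.3262 = 2.67 h.

t_L ≈ 2.67 h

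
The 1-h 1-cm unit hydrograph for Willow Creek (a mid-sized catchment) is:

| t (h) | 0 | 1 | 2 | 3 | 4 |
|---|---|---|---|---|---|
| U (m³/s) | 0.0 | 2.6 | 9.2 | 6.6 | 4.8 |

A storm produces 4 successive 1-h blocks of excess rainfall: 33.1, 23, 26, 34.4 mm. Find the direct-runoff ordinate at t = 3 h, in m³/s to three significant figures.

Q ≈ 49.8 m³/s

By discrete convolution, Q_j = Σ (P_i / 10 mm) · U_{j−i}.
At t = 3 h (j=3): Q = (33.1/10)·6.6 + (23/10)·9.2 + (26/10)·2.6 + (34.4/10)·0.0 = 49.8 m³/s.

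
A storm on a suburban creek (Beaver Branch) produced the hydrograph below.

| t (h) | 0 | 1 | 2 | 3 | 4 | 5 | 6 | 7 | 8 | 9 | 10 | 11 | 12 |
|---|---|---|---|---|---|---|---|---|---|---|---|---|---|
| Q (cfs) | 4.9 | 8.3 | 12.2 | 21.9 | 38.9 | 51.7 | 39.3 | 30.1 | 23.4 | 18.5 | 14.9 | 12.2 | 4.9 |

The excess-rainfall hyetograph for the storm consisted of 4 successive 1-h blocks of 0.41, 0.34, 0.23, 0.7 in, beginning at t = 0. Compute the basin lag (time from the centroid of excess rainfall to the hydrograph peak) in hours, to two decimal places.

t_L ≈ 2.77 h

Centroid of excess rainfall: t_c = Σ P_i·t̄_i / ΣP_i = 2.2262 h (block centres at 0.5, 1.5, 2.5, 3.5 h).
Hydrograph peak occurs at t = 5 h, so basin lag t_L = 5 − 2.2262 = 2.77 h.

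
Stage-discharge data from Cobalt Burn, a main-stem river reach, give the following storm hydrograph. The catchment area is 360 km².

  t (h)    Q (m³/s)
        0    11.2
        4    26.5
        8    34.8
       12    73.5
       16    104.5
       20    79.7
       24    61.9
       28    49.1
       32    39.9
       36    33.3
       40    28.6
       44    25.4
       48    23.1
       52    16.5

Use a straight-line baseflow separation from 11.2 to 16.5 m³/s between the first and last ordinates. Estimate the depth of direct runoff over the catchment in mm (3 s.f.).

Direct runoff: 0.00, 14.89, 22.78, 61.08, 91.67, 66.46, 48.25, 35.05, 25.44, 18.43, 13.32, 9.72, 7.01, 0.00 m³/s; ΣQ_DR = 414.1 m³/s.
V = ΣQ_DR · Δt = 414.1 × 14400 s = 5.963 × 10^6 m³.
Over A = 360 km², depth = V / A = 16.6 mm.

d ≈ 16.6 mm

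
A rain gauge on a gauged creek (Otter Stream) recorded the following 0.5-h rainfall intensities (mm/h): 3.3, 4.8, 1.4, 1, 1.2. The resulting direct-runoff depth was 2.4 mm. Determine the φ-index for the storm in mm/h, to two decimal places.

φ ≈ 1.65 mm/h

Only the 2 blocks with intensity above φ contribute runoff: 3.3, 4.8 mm/h.
Σ(I−φ)·Δt = d  ⇒  (3.3+4.8 − 2φ)·0.5 = 2.4
φ = (8.100 − 2.4/0.5) / 2 = 1.65 mm/h.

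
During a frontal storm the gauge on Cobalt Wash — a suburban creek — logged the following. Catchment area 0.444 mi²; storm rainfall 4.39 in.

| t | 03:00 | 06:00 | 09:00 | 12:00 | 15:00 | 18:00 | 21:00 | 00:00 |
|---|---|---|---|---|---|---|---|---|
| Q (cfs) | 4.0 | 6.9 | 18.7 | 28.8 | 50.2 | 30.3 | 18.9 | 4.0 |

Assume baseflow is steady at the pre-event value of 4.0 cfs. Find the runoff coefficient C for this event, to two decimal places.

C ≈ 0.31

ΣQ_DR = 129.8 cfs; V = ΣQ_DR·Δt = 1.402 × 10^6 ft³.
Runoff depth d = V / A = 1.359 in.
C = d / P = 1.359 / 4.39 = 0.31.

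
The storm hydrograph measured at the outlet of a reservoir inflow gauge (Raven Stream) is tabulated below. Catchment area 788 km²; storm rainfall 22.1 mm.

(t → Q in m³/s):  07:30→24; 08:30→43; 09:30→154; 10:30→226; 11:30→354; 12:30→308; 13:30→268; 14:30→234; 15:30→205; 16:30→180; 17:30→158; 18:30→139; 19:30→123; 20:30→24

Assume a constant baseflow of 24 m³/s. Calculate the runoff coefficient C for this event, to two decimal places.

C ≈ 0.43

ΣQ_DR = 2104 m³/s; V = ΣQ_DR·Δt = 7.574 × 10^6 m³.
Runoff depth d = V / A = 9.612 mm.
C = d / P = 9.612 / 22.1 = 0.43.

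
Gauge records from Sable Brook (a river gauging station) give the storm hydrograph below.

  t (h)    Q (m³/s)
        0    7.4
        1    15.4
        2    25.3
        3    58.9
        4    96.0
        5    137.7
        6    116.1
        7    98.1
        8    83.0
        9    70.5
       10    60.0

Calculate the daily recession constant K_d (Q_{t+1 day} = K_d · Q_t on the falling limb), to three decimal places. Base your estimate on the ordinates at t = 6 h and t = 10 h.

Between t = 6 h and t = 10 h the flow falls from 116.1 to 60.0 m³/s over 4×1 h = 4 h.
Per-interval ratio K = (60.0/116.1)^(1/4) = 0.8479; K_d = K^(24/1) = 0.019.

K_d ≈ 0.019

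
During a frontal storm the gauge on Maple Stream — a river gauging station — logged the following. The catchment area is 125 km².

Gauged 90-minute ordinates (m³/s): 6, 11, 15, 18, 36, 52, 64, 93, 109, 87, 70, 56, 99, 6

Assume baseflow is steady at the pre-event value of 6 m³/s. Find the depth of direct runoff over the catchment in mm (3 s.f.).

Direct runoff: 0.0, 5.0, 9.0, 12.0, 30.0, 46.0, 58.0, 87.0, 103.0, 81.0, 64.0, 50.0, 93.0, 0.0 m³/s; ΣQ_DR = 638.0 m³/s.
V = ΣQ_DR · Δt = 638.0 × 5400 s = 3.445 × 10^6 m³.
Over A = 125 km², depth = V / A = 27.6 mm.

d ≈ 27.6 mm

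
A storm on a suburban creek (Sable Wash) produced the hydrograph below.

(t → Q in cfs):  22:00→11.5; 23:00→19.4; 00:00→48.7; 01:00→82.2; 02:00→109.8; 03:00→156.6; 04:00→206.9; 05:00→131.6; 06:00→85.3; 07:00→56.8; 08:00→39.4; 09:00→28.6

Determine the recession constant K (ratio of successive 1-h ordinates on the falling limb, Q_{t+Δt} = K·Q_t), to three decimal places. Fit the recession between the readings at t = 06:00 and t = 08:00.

K ≈ 0.680

Using the recession-limb readings at t = 06:00 and t = 08:00: Q falls from 85.3 to 39.4 cfs over 2 intervals.
K = (Q₂/Q₁)^(1/2) = (39.4/85.3)^(1/2) = 0.680.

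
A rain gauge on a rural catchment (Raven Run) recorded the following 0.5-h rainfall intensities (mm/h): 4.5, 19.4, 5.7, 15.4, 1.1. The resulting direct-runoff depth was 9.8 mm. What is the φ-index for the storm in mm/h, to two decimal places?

φ ≈ 7.60 mm/h

Only the 2 blocks with intensity above φ contribute runoff: 19.4, 15.4 mm/h.
Σ(I−φ)·Δt = d  ⇒  (19.4+15.4 − 2φ)·0.5 = 9.8
φ = (34.80 − 9.8/0.5) / 2 = 7.60 mm/h.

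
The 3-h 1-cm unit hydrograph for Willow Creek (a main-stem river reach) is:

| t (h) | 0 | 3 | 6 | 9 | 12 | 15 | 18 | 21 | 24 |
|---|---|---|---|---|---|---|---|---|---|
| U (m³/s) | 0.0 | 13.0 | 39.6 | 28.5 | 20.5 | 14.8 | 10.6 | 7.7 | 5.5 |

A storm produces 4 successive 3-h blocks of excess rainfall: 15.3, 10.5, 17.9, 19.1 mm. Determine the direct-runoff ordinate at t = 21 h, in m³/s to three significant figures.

Q ≈ 88.6 m³/s

By discrete convolution, Q_j = Σ (P_i / 10 mm) · U_{j−i}.
At t = 21 h (j=7): Q = (15.3/10)·7.7 + (10.5/10)·10.6 + (17.9/10)·14.8 + (19.1/10)·20.5 = 88.6 m³/s.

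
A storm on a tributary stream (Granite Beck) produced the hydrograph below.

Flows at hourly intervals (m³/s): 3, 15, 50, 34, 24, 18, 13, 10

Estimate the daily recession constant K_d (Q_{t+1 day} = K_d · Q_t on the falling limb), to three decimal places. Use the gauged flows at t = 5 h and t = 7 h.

Between t = 5 h and t = 7 h the flow falls from 18 to 10 m³/s over 2×1 h = 2 h.
Per-interval ratio K = (10/18)^(1/2) = 0.7454; K_d = K^(24/1) = 0.001.

K_d ≈ 0.001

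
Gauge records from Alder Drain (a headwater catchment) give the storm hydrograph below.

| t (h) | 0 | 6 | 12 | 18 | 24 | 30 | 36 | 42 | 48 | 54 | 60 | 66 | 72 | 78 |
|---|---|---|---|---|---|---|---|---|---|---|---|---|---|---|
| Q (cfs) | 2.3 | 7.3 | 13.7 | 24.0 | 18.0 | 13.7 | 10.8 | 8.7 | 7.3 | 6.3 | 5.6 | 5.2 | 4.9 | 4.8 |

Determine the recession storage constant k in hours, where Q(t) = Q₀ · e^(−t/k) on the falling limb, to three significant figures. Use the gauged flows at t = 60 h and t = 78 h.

k ≈ 117 h

On the falling limb, Q drops from 5.6 to 4.8 cfs between t = 60 h and t = 78 h (Δt = 18 h).
k = −Δt / ln(Q₂/Q₁) = −18 / ln(4.8/5.6) = 117 h.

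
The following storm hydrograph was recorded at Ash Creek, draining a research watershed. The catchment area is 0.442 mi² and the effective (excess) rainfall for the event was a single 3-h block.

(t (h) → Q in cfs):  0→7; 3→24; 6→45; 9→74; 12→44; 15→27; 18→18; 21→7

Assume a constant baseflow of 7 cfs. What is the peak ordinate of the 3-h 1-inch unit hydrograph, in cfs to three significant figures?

Direct runoff: 0.0, 17.0, 38.0, 67.0, 37.0, 20.0, 11.0, 0.0 cfs; ΣQ_DR = 190.0 cfs, peak = 67.0 cfs.
Runoff depth d = ΣQ_DR·Δt / A = 190.0 × 10800 / (0.442 mi²) = 1.998 in.
The 1-inch UH is the DRH scaled by (1 in)/d, so U_p = 67.0 × 1/1.998 = 33.5 cfs.

U_p ≈ 33.5 cfs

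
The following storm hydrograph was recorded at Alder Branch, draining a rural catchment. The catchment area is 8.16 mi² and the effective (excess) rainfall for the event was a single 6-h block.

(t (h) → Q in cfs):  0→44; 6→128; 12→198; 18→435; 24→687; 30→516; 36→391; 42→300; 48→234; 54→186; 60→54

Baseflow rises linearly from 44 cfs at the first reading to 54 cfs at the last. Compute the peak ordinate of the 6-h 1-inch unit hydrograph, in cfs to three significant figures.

U_p ≈ 213 cfs

Direct runoff: 0.00, 83.00, 152.00, 388.00, 639.00, 467.00, 341.00, 249.00, 182.00, 133.00, 0.00 cfs; ΣQ_DR = 2634 cfs, peak = 639.00 cfs.
Runoff depth d = ΣQ_DR·Δt / A = 2634 × 21600 / (8.16 mi²) = 3.001 in.
The 1-inch UH is the DRH scaled by (1 in)/d, so U_p = 639.00 × 1/3.001 = 213 cfs.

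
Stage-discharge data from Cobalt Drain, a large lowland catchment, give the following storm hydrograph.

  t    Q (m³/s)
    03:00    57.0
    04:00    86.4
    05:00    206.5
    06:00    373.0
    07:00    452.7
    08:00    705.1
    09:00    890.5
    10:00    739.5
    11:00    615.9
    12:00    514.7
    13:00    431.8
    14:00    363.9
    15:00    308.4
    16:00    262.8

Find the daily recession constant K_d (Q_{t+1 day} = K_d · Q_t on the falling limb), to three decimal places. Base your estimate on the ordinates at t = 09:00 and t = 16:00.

K_d ≈ 0.015

Between t = 09:00 and t = 16:00 the flow falls from 890.5 to 262.8 m³/s over 7×1 h = 7 h.
Per-interval ratio K = (262.8/890.5)^(1/7) = 0.8400; K_d = K^(24/1) = 0.015.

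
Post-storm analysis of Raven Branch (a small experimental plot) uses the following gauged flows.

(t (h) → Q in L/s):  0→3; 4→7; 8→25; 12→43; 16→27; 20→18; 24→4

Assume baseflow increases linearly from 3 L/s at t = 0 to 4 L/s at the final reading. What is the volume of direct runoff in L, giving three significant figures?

V ≈ 1.48 × 10^6 L

Direct-runoff ordinates (Q − Q_b): 0.00, 3.83, 21.67, 39.50, 23.33, 14.17, 0.00 L/s.
ΣQ_DR = 102.5 L/s.
With Δt = 4 h = 14400 s, V = ΣQ_DR · Δt = 102.5 × 14400 = 1.48 × 10^6 L.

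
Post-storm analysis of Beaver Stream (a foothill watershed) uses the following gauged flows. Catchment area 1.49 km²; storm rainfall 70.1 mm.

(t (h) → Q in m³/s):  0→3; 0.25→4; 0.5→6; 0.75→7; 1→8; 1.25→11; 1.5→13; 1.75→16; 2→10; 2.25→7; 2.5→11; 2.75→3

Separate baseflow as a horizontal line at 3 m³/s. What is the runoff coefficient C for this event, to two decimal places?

C ≈ 0.54

ΣQ_DR = 63.00 m³/s; V = ΣQ_DR·Δt = 56700 m³.
Runoff depth d = V / A = 38.05 mm.
C = d / P = 38.05 / 70.1 = 0.54.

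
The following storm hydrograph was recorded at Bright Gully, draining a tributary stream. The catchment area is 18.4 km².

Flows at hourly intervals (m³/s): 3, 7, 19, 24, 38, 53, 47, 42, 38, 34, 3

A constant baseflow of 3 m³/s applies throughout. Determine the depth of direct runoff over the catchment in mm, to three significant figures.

Direct runoff: 0.0, 4.0, 16.0, 21.0, 35.0, 50.0, 44.0, 39.0, 35.0, 31.0, 0.0 m³/s; ΣQ_DR = 275.0 m³/s.
V = ΣQ_DR · Δt = 275.0 × 3600 s = 9.900 × 10^5 m³.
Over A = 18.4 km², depth = V / A = 53.8 mm.

d ≈ 53.8 mm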